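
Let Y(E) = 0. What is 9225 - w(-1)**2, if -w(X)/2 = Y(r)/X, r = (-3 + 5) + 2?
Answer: 9225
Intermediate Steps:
r = 4 (r = 2 + 2 = 4)
w(X) = 0 (w(X) = -0/X = -2*0 = 0)
9225 - w(-1)**2 = 9225 - 1*0**2 = 9225 - 1*0 = 9225 + 0 = 9225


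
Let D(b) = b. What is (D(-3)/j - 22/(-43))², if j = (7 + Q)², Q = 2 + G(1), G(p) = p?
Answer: 4289041/18490000 ≈ 0.23197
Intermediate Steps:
Q = 3 (Q = 2 + 1 = 3)
j = 100 (j = (7 + 3)² = 10² = 100)
(D(-3)/j - 22/(-43))² = (-3/100 - 22/(-43))² = (-3*1/100 - 22*(-1/43))² = (-3/100 + 22/43)² = (2071/4300)² = 4289041/18490000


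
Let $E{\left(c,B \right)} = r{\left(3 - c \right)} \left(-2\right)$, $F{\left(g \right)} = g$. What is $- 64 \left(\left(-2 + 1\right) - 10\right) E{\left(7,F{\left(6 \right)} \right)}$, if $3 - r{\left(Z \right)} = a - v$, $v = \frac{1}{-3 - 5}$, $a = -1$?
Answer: $-5456$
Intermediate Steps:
$v = - \frac{1}{8}$ ($v = \frac{1}{-8} = - \frac{1}{8} \approx -0.125$)
$r{\left(Z \right)} = \frac{31}{8}$ ($r{\left(Z \right)} = 3 - \left(-1 - - \frac{1}{8}\right) = 3 - \left(-1 + \frac{1}{8}\right) = 3 - - \frac{7}{8} = 3 + \frac{7}{8} = \frac{31}{8}$)
$E{\left(c,B \right)} = - \frac{31}{4}$ ($E{\left(c,B \right)} = \frac{31}{8} \left(-2\right) = - \frac{31}{4}$)
$- 64 \left(\left(-2 + 1\right) - 10\right) E{\left(7,F{\left(6 \right)} \right)} = - 64 \left(\left(-2 + 1\right) - 10\right) \left(- \frac{31}{4}\right) = - 64 \left(-1 - 10\right) \left(- \frac{31}{4}\right) = \left(-64\right) \left(-11\right) \left(- \frac{31}{4}\right) = 704 \left(- \frac{31}{4}\right) = -5456$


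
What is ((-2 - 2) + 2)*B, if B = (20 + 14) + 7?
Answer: -82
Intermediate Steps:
B = 41 (B = 34 + 7 = 41)
((-2 - 2) + 2)*B = ((-2 - 2) + 2)*41 = (-4 + 2)*41 = -2*41 = -82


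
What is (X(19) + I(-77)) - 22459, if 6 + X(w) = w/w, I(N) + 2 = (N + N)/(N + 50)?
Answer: -606428/27 ≈ -22460.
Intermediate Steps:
I(N) = -2 + 2*N/(50 + N) (I(N) = -2 + (N + N)/(N + 50) = -2 + (2*N)/(50 + N) = -2 + 2*N/(50 + N))
X(w) = -5 (X(w) = -6 + w/w = -6 + 1 = -5)
(X(19) + I(-77)) - 22459 = (-5 - 100/(50 - 77)) - 22459 = (-5 - 100/(-27)) - 22459 = (-5 - 100*(-1/27)) - 22459 = (-5 + 100/27) - 22459 = -35/27 - 22459 = -606428/27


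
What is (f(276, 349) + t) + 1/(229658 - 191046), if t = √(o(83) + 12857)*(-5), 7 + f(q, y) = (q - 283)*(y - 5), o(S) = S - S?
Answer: -93247979/38612 - 5*√12857 ≈ -2981.9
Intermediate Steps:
o(S) = 0
f(q, y) = -7 + (-283 + q)*(-5 + y) (f(q, y) = -7 + (q - 283)*(y - 5) = -7 + (-283 + q)*(-5 + y))
t = -5*√12857 (t = √(0 + 12857)*(-5) = √12857*(-5) = -5*√12857 ≈ -566.94)
(f(276, 349) + t) + 1/(229658 - 191046) = ((1408 - 283*349 - 5*276 + 276*349) - 5*√12857) + 1/(229658 - 191046) = ((1408 - 98767 - 1380 + 96324) - 5*√12857) + 1/38612 = (-2415 - 5*√12857) + 1/38612 = -93247979/38612 - 5*√12857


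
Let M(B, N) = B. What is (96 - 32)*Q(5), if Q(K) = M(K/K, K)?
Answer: 64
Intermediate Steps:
Q(K) = 1 (Q(K) = K/K = 1)
(96 - 32)*Q(5) = (96 - 32)*1 = 64*1 = 64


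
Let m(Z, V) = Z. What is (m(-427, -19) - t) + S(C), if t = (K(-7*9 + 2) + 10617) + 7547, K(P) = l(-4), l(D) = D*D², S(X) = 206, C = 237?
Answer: -18321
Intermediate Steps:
l(D) = D³
K(P) = -64 (K(P) = (-4)³ = -64)
t = 18100 (t = (-64 + 10617) + 7547 = 10553 + 7547 = 18100)
(m(-427, -19) - t) + S(C) = (-427 - 1*18100) + 206 = (-427 - 18100) + 206 = -18527 + 206 = -18321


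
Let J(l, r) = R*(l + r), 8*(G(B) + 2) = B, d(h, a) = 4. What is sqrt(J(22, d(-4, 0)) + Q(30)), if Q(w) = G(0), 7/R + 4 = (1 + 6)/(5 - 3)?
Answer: I*sqrt(366) ≈ 19.131*I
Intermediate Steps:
G(B) = -2 + B/8
R = -14 (R = 7/(-4 + (1 + 6)/(5 - 3)) = 7/(-4 + 7/2) = 7/(-1/2) = 7*(-2) = -14)
Q(w) = -2 (Q(w) = -2 + (1/8)*0 = -2 + 0 = -2)
J(l, r) = -14*l - 14*r (J(l, r) = -14*(l + r) = -14*l - 14*r)
sqrt(J(22, d(-4, 0)) + Q(30)) = sqrt((-14*22 - 14*4) - 2) = sqrt((-308 - 56) - 2) = sqrt(-364 - 2) = sqrt(-366) = I*sqrt(366)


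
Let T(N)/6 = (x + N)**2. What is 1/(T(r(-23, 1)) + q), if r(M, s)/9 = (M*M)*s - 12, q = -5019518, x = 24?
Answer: 1/126226456 ≈ 7.9223e-9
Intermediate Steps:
r(M, s) = -108 + 9*s*M**2 (r(M, s) = 9*((M*M)*s - 12) = 9*(M**2*s - 12) = 9*(s*M**2 - 12) = 9*(-12 + s*M**2) = -108 + 9*s*M**2)
T(N) = 6*(24 + N)**2
1/(T(r(-23, 1)) + q) = 1/(6*(24 + (-108 + 9*1*(-23)**2))**2 - 5019518) = 1/(6*(24 + (-108 + 9*1*529))**2 - 5019518) = 1/(6*(24 + (-108 + 4761))**2 - 5019518) = 1/(6*(24 + 4653)**2 - 5019518) = 1/(6*4677**2 - 5019518) = 1/(6*21874329 - 5019518) = 1/(131245974 - 5019518) = 1/126226456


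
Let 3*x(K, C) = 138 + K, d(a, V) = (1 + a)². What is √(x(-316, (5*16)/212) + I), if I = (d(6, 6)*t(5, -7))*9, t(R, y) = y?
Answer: I*√28317/3 ≈ 56.092*I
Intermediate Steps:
I = -3087 (I = ((1 + 6)²*(-7))*9 = (7²*(-7))*9 = (49*(-7))*9 = -343*9 = -3087)
x(K, C) = 46 + K/3 (x(K, C) = (138 + K)/3 = 46 + K/3)
√(x(-316, (5*16)/212) + I) = √((46 + (⅓)*(-316)) - 3087) = √((46 - 316/3) - 3087) = √(-178/3 - 3087) = √(-9439/3) = I*√28317/3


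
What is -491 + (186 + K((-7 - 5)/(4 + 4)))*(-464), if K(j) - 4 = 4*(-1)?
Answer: -86795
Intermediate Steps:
K(j) = 0 (K(j) = 4 + 4*(-1) = 4 - 4 = 0)
-491 + (186 + K((-7 - 5)/(4 + 4)))*(-464) = -491 + (186 + 0)*(-464) = -491 + 186*(-464) = -491 - 86304 = -86795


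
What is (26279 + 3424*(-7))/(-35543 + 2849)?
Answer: -2311/32694 ≈ -0.070686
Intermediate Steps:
(26279 + 3424*(-7))/(-35543 + 2849) = (26279 - 23968)/(-32694) = 2311*(-1/32694) = -2311/32694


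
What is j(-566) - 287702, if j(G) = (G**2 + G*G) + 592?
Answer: 353602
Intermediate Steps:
j(G) = 592 + 2*G**2 (j(G) = (G**2 + G**2) + 592 = 2*G**2 + 592 = 592 + 2*G**2)
j(-566) - 287702 = (592 + 2*(-566)**2) - 287702 = (592 + 2*320356) - 287702 = (592 + 640712) - 287702 = 641304 - 287702 = 353602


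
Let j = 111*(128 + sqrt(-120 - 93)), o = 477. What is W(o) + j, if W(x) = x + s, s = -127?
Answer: 14558 + 111*I*sqrt(213) ≈ 14558.0 + 1620.0*I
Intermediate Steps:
W(x) = -127 + x (W(x) = x - 127 = -127 + x)
j = 14208 + 111*I*sqrt(213) (j = 111*(128 + sqrt(-213)) = 111*(128 + I*sqrt(213)) = 14208 + 111*I*sqrt(213) ≈ 14208.0 + 1620.0*I)
W(o) + j = (-127 + 477) + (14208 + 111*I*sqrt(213)) = 350 + (14208 + 111*I*sqrt(213)) = 14558 + 111*I*sqrt(213)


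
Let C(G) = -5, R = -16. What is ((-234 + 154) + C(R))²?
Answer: 7225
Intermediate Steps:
((-234 + 154) + C(R))² = ((-234 + 154) - 5)² = (-80 - 5)² = (-85)² = 7225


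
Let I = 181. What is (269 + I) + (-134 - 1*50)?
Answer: 266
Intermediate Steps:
(269 + I) + (-134 - 1*50) = (269 + 181) + (-134 - 1*50) = 450 + (-134 - 50) = 450 - 184 = 266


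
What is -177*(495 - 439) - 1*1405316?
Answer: -1415228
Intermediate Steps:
-177*(495 - 439) - 1*1405316 = -177*56 - 1405316 = -9912 - 1405316 = -1415228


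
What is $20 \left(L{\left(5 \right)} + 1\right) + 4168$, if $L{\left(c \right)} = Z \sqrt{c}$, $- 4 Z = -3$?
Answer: $4188 + 15 \sqrt{5} \approx 4221.5$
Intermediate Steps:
$Z = \frac{3}{4}$ ($Z = \left(- \frac{1}{4}\right) \left(-3\right) = \frac{3}{4} \approx 0.75$)
$L{\left(c \right)} = \frac{3 \sqrt{c}}{4}$
$20 \left(L{\left(5 \right)} + 1\right) + 4168 = 20 \left(\frac{3 \sqrt{5}}{4} + 1\right) + 4168 = 20 \left(1 + \frac{3 \sqrt{5}}{4}\right) + 4168 = \left(20 + 15 \sqrt{5}\right) + 4168 = 4188 + 15 \sqrt{5}$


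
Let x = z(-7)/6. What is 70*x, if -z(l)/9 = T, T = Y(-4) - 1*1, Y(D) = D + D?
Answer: 945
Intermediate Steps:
Y(D) = 2*D
T = -9 (T = 2*(-4) - 1*1 = -8 - 1 = -9)
z(l) = 81 (z(l) = -9*(-9) = 81)
x = 27/2 (x = 81/6 = 81*(⅙) = 27/2 ≈ 13.500)
70*x = 70*(27/2) = 945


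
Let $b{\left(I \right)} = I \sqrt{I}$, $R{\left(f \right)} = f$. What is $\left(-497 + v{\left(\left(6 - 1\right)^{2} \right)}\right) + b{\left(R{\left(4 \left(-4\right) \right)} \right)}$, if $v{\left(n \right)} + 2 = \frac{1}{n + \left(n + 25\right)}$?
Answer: $- \frac{37424}{75} - 64 i \approx -498.99 - 64.0 i$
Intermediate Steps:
$b{\left(I \right)} = I^{\frac{3}{2}}$
$v{\left(n \right)} = -2 + \frac{1}{25 + 2 n}$ ($v{\left(n \right)} = -2 + \frac{1}{n + \left(n + 25\right)} = -2 + \frac{1}{n + \left(25 + n\right)} = -2 + \frac{1}{25 + 2 n}$)
$\left(-497 + v{\left(\left(6 - 1\right)^{2} \right)}\right) + b{\left(R{\left(4 \left(-4\right) \right)} \right)} = \left(-497 + \frac{-49 - 4 \left(6 - 1\right)^{2}}{25 + 2 \left(6 - 1\right)^{2}}\right) + \left(4 \left(-4\right)\right)^{\frac{3}{2}} = \left(-497 + \frac{-49 - 4 \cdot 5^{2}}{25 + 2 \cdot 5^{2}}\right) + \left(-16\right)^{\frac{3}{2}} = \left(-497 + \frac{-49 - 100}{25 + 2 \cdot 25}\right) - 64 i = \left(-497 + \frac{-49 - 100}{25 + 50}\right) - 64 i = \left(-497 + \frac{1}{75} \left(-149\right)\right) - 64 i = \left(-497 - \frac{149}{75}\right) - 64 i = - \frac{37424}{75} - 64 i$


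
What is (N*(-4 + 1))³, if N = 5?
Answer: -3375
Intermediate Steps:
(N*(-4 + 1))³ = (5*(-4 + 1))³ = (5*(-3))³ = (-15)³ = -3375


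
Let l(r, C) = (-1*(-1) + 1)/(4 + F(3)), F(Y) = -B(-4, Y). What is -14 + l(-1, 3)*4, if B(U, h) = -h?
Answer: -90/7 ≈ -12.857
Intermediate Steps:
F(Y) = Y (F(Y) = -(-1)*Y = Y)
l(r, C) = 2/7 (l(r, C) = (-1*(-1) + 1)/(4 + 3) = (1 + 1)/7 = 2*(⅐) = 2/7)
-14 + l(-1, 3)*4 = -14 + (2/7)*4 = -14 + 8/7 = -90/7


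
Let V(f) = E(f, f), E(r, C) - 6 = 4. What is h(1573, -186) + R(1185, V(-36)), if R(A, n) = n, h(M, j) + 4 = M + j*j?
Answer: 36175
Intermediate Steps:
E(r, C) = 10 (E(r, C) = 6 + 4 = 10)
V(f) = 10
h(M, j) = -4 + M + j² (h(M, j) = -4 + (M + j*j) = -4 + (M + j²) = -4 + M + j²)
h(1573, -186) + R(1185, V(-36)) = (-4 + 1573 + (-186)²) + 10 = (-4 + 1573 + 34596) + 10 = 36165 + 10 = 36175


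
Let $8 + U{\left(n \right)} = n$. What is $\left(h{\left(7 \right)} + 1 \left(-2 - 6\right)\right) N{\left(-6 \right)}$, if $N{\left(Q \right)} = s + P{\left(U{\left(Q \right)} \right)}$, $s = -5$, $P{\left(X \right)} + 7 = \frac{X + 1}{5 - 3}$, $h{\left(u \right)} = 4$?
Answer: $74$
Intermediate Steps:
$U{\left(n \right)} = -8 + n$
$P{\left(X \right)} = - \frac{13}{2} + \frac{X}{2}$ ($P{\left(X \right)} = -7 + \frac{X + 1}{5 - 3} = -7 + \frac{1 + X}{2} = -7 + \left(1 + X\right) \frac{1}{2} = -7 + \left(\frac{1}{2} + \frac{X}{2}\right) = - \frac{13}{2} + \frac{X}{2}$)
$N{\left(Q \right)} = - \frac{31}{2} + \frac{Q}{2}$ ($N{\left(Q \right)} = -5 + \left(- \frac{13}{2} + \frac{-8 + Q}{2}\right) = -5 + \left(- \frac{13}{2} + \left(-4 + \frac{Q}{2}\right)\right) = -5 + \left(- \frac{21}{2} + \frac{Q}{2}\right) = - \frac{31}{2} + \frac{Q}{2}$)
$\left(h{\left(7 \right)} + 1 \left(-2 - 6\right)\right) N{\left(-6 \right)} = \left(4 + 1 \left(-2 - 6\right)\right) \left(- \frac{31}{2} + \frac{1}{2} \left(-6\right)\right) = \left(4 + 1 \left(-8\right)\right) \left(- \frac{31}{2} - 3\right) = \left(4 - 8\right) \left(- \frac{37}{2}\right) = \left(-4\right) \left(- \frac{37}{2}\right) = 74$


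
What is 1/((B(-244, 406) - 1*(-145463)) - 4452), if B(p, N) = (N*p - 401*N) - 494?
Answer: -1/121353 ≈ -8.2404e-6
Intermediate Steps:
B(p, N) = -494 - 401*N + N*p (B(p, N) = (-401*N + N*p) - 494 = -494 - 401*N + N*p)
1/((B(-244, 406) - 1*(-145463)) - 4452) = 1/(((-494 - 401*406 + 406*(-244)) - 1*(-145463)) - 4452) = 1/(((-494 - 162806 - 99064) + 145463) - 4452) = 1/((-262364 + 145463) - 4452) = 1/(-116901 - 4452) = 1/(-121353) = -1/121353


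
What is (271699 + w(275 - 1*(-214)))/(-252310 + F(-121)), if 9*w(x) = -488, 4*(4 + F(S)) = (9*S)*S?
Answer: -9779212/7897383 ≈ -1.2383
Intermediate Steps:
F(S) = -4 + 9*S²/4 (F(S) = -4 + ((9*S)*S)/4 = -4 + (9*S²)/4 = -4 + 9*S²/4)
w(x) = -488/9 (w(x) = (⅑)*(-488) = -488/9)
(271699 + w(275 - 1*(-214)))/(-252310 + F(-121)) = (271699 - 488/9)/(-252310 + (-4 + (9/4)*(-121)²)) = 2444803/(9*(-252310 + (-4 + (9/4)*14641))) = 2444803/(9*(-252310 + (-4 + 131769/4))) = 2444803/(9*(-252310 + 131753/4)) = 2444803/(9*(-877487/4)) = (2444803/9)*(-4/877487) = -9779212/7897383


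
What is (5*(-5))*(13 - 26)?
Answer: 325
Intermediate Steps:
(5*(-5))*(13 - 26) = -25*(-13) = 325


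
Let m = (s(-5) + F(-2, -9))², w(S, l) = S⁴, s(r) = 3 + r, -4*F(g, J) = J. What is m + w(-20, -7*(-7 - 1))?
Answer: 2560001/16 ≈ 1.6000e+5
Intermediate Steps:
F(g, J) = -J/4
m = 1/16 (m = ((3 - 5) - ¼*(-9))² = (-2 + 9/4)² = (¼)² = 1/16 ≈ 0.062500)
m + w(-20, -7*(-7 - 1)) = 1/16 + (-20)⁴ = 1/16 + 160000 = 2560001/16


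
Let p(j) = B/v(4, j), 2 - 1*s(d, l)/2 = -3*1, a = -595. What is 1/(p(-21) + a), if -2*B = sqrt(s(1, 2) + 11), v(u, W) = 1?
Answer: -340/202297 + 2*sqrt(21)/1416079 ≈ -0.0016742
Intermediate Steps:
s(d, l) = 10 (s(d, l) = 4 - (-6) = 4 - 2*(-3) = 4 + 6 = 10)
B = -sqrt(21)/2 (B = -sqrt(10 + 11)/2 = -sqrt(21)/2 ≈ -2.2913)
p(j) = -sqrt(21)/2 (p(j) = -sqrt(21)/2/1 = -sqrt(21)/2*1 = -sqrt(21)/2)
1/(p(-21) + a) = 1/(-sqrt(21)/2 - 595) = 1/(-595 - sqrt(21)/2)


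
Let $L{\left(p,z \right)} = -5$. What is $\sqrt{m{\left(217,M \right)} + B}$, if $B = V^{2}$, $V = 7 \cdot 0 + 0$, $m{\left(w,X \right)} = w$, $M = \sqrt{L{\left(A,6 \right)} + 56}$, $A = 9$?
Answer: $\sqrt{217} \approx 14.731$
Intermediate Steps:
$M = \sqrt{51}$ ($M = \sqrt{-5 + 56} = \sqrt{51} \approx 7.1414$)
$V = 0$ ($V = 0 + 0 = 0$)
$B = 0$ ($B = 0^{2} = 0$)
$\sqrt{m{\left(217,M \right)} + B} = \sqrt{217 + 0} = \sqrt{217}$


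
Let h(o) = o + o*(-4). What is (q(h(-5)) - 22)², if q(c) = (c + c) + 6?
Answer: 196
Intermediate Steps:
h(o) = -3*o (h(o) = o - 4*o = -3*o)
q(c) = 6 + 2*c (q(c) = 2*c + 6 = 6 + 2*c)
(q(h(-5)) - 22)² = ((6 + 2*(-3*(-5))) - 22)² = ((6 + 2*15) - 22)² = ((6 + 30) - 22)² = (36 - 22)² = 14² = 196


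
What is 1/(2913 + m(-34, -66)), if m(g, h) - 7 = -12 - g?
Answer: 1/2942 ≈ 0.00033990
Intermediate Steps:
m(g, h) = -5 - g (m(g, h) = 7 + (-12 - g) = -5 - g)
1/(2913 + m(-34, -66)) = 1/(2913 + (-5 - 1*(-34))) = 1/(2913 + (-5 + 34)) = 1/(2913 + 29) = 1/2942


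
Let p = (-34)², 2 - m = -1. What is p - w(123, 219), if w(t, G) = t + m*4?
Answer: 1021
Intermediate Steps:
m = 3 (m = 2 - 1*(-1) = 2 + 1 = 3)
w(t, G) = 12 + t (w(t, G) = t + 3*4 = t + 12 = 12 + t)
p = 1156
p - w(123, 219) = 1156 - (12 + 123) = 1156 - 1*135 = 1156 - 135 = 1021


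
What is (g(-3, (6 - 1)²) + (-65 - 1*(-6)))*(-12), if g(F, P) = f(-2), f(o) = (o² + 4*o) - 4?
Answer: 804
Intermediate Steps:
f(o) = -4 + o² + 4*o
g(F, P) = -8 (g(F, P) = -4 + (-2)² + 4*(-2) = -4 + 4 - 8 = -8)
(g(-3, (6 - 1)²) + (-65 - 1*(-6)))*(-12) = (-8 + (-65 - 1*(-6)))*(-12) = (-8 + (-65 + 6))*(-12) = (-8 - 59)*(-12) = -67*(-12) = 804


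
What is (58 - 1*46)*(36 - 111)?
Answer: -900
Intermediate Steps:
(58 - 1*46)*(36 - 111) = (58 - 46)*(-75) = 12*(-75) = -900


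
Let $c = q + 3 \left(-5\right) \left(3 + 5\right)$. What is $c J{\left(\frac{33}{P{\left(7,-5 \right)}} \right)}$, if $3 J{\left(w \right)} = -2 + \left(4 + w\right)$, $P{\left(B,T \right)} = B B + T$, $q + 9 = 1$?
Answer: $- \frac{352}{3} \approx -117.33$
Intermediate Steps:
$q = -8$ ($q = -9 + 1 = -8$)
$P{\left(B,T \right)} = T + B^{2}$ ($P{\left(B,T \right)} = B^{2} + T = T + B^{2}$)
$J{\left(w \right)} = \frac{2}{3} + \frac{w}{3}$ ($J{\left(w \right)} = \frac{-2 + \left(4 + w\right)}{3} = \frac{2 + w}{3} = \frac{2}{3} + \frac{w}{3}$)
$c = -128$ ($c = -8 + 3 \left(-5\right) \left(3 + 5\right) = -8 - 120 = -128$)
$c J{\left(\frac{33}{P{\left(7,-5 \right)}} \right)} = - 128 \left(\frac{2}{3} + \frac{33 \frac{1}{-5 + 7^{2}}}{3}\right) = - 128 \left(\frac{2}{3} + \frac{33 \frac{1}{-5 + 49}}{3}\right) = - 128 \left(\frac{2}{3} + \frac{33 \cdot \frac{1}{44}}{3}\right) = - 128 \left(\frac{2}{3} + \frac{1}{3} \cdot \frac{3}{4}\right) = - 128 \left(\frac{2}{3} + \frac{1}{4}\right) = \left(-128\right) \frac{11}{12} = - \frac{352}{3}$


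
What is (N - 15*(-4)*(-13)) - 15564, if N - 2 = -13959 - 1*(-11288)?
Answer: -19013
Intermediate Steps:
N = -2669 (N = 2 + (-13959 - 1*(-11288)) = 2 + (-13959 + 11288) = 2 - 2671 = -2669)
(N - 15*(-4)*(-13)) - 15564 = (-2669 - 15*(-4)*(-13)) - 15564 = (-2669 + 60*(-13)) - 15564 = (-2669 - 780) - 15564 = -3449 - 15564 = -19013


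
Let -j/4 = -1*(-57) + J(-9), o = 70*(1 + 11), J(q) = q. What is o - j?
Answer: 1032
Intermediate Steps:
o = 840 (o = 70*12 = 840)
j = -192 (j = -4*(-1*(-57) - 9) = -4*(57 - 9) = -4*48 = -192)
o - j = 840 - 1*(-192) = 840 + 192 = 1032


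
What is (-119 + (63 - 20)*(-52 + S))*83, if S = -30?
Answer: -302535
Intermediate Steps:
(-119 + (63 - 20)*(-52 + S))*83 = (-119 + (63 - 20)*(-52 - 30))*83 = (-119 + 43*(-82))*83 = (-119 - 3526)*83 = -3645*83 = -302535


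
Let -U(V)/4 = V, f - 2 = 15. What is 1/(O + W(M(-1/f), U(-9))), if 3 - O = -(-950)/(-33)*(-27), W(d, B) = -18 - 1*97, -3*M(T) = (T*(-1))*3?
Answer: -11/9782 ≈ -0.0011245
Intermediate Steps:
f = 17 (f = 2 + 15 = 17)
U(V) = -4*V
M(T) = T (M(T) = -T*(-1)*3/3 = -(-T)*3/3 = -(-1)*T = T)
W(d, B) = -115 (W(d, B) = -18 - 97 = -115)
O = -8517/11 (O = 3 - (-(-950)/(-33))*(-27) = 3 - (-(-950)*(-1)/33)*(-27) = 3 - (-25*38/33)*(-27) = 3 - (-950)*(-27)/33 = 3 - 1*8550/11 = 3 - 8550/11 = -8517/11 ≈ -774.27)
1/(O + W(M(-1/f), U(-9))) = 1/(-8517/11 - 115) = 1/(-9782/11) = -11/9782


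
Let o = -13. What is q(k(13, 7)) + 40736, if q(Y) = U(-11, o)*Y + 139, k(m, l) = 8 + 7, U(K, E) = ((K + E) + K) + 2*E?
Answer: 39960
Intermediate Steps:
U(K, E) = 2*K + 3*E (U(K, E) = ((E + K) + K) + 2*E = (E + 2*K) + 2*E = 2*K + 3*E)
k(m, l) = 15
q(Y) = 139 - 61*Y (q(Y) = (2*(-11) + 3*(-13))*Y + 139 = (-22 - 39)*Y + 139 = -61*Y + 139 = 139 - 61*Y)
q(k(13, 7)) + 40736 = (139 - 61*15) + 40736 = (139 - 915) + 40736 = -776 + 40736 = 39960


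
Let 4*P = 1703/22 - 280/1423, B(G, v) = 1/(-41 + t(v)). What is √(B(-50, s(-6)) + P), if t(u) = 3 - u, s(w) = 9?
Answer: 19*√462542174138/2942764 ≈ 4.3911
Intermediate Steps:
B(G, v) = 1/(-38 - v) (B(G, v) = 1/(-41 + (3 - v)) = 1/(-38 - v))
P = 2417209/125224 (P = (1703/22 - 280/1423)/4 = (¼)*(2417209/31306) = 2417209/125224 ≈ 19.303)
√(B(-50, s(-6)) + P) = √(-1/(38 + 9) + 2417209/125224) = √(-1/47 + 2417209/125224) = √(113483599/5885528) = 19*√462542174138/2942764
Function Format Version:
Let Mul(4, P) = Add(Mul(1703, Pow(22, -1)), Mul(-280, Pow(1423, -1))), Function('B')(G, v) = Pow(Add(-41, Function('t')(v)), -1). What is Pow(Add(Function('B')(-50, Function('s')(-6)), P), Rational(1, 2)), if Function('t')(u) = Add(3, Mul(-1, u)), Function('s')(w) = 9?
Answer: Mul(Rational(19, 2942764), Pow(462542174138, Rational(1, 2))) ≈ 4.3911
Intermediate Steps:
Function('B')(G, v) = Pow(Add(-38, Mul(-1, v)), -1) (Function('B')(G, v) = Pow(Add(-41, Add(3, Mul(-1, v))), -1) = Pow(Add(-38, Mul(-1, v)), -1))
P = Rational(2417209, 125224) (P = Mul(Rational(1, 4), Add(Mul(1703, Pow(22, -1)), Mul(-280, Pow(1423, -1)))) = Mul(Rational(1, 4), Add(Mul(1703, Rational(1, 22)), Mul(-280, Rational(1, 1423)))) = Mul(Rational(1, 4), Add(Rational(1703, 22), Rational(-280, 1423))) = Mul(Rational(1, 4), Rational(2417209, 31306)) = Rational(2417209, 125224) ≈ 19.303)
Pow(Add(Function('B')(-50, Function('s')(-6)), P), Rational(1, 2)) = Pow(Add(Mul(-1, Pow(Add(38, 9), -1)), Rational(2417209, 125224)), Rational(1, 2)) = Pow(Add(Mul(-1, Pow(47, -1)), Rational(2417209, 125224)), Rational(1, 2)) = Pow(Add(Mul(-1, Rational(1, 47)), Rational(2417209, 125224)), Rational(1, 2)) = Pow(Add(Rational(-1, 47), Rational(2417209, 125224)), Rational(1, 2)) = Pow(Rational(113483599, 5885528), Rational(1, 2)) = Mul(Rational(19, 2942764), Pow(462542174138, Rational(1, 2)))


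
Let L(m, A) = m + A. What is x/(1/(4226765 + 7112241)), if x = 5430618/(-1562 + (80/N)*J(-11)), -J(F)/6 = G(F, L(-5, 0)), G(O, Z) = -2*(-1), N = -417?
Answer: -1426552600318902/36133 ≈ -3.9481e+10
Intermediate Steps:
L(m, A) = A + m
G(O, Z) = 2
J(F) = -12 (J(F) = -6*2 = -12)
x = -125809317/36133 (x = 5430618/(-1562 + (80/(-417))*(-12)) = 5430618/(-1562 + (80*(-1/417))*(-12)) = 5430618/(-1562 - 80/417*(-12)) = 5430618/(-1562 + 320/139) = 5430618/(-216798/139) = 5430618*(-139/216798) = -125809317/36133 ≈ -3481.8)
x/(1/(4226765 + 7112241)) = -125809317/(36133*(1/(4226765 + 7112241))) = -125809317/(36133*(1/11339006)) = -125809317/(36133*1/11339006) = -125809317/36133*11339006 = -1426552600318902/36133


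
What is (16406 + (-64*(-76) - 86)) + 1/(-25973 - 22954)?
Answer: 1036469567/48927 ≈ 21184.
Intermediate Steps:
(16406 + (-64*(-76) - 86)) + 1/(-25973 - 22954) = (16406 + (4864 - 86)) + 1/(-48927) = (16406 + 4778) - 1/48927 = 21184 - 1/48927 = 1036469567/48927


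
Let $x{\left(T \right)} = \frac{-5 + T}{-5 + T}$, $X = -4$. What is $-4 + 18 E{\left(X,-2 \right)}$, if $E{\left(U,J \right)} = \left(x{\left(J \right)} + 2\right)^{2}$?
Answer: $158$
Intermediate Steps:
$x{\left(T \right)} = 1$
$E{\left(U,J \right)} = 9$ ($E{\left(U,J \right)} = \left(1 + 2\right)^{2} = 3^{2} = 9$)
$-4 + 18 E{\left(X,-2 \right)} = -4 + 18 \cdot 9 = -4 + 162 = 158$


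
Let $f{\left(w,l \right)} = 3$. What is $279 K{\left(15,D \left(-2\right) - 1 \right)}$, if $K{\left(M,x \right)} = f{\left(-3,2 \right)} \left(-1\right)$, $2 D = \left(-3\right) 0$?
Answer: $-837$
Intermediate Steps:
$D = 0$ ($D = \frac{\left(-3\right) 0}{2} = \frac{1}{2} \cdot 0 = 0$)
$K{\left(M,x \right)} = -3$ ($K{\left(M,x \right)} = 3 \left(-1\right) = -3$)
$279 K{\left(15,D \left(-2\right) - 1 \right)} = 279 \left(-3\right) = -837$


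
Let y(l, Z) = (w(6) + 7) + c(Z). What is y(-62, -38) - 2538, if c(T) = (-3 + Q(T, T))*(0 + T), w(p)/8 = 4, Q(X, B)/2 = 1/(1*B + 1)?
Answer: -88169/37 ≈ -2382.9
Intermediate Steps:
Q(X, B) = 2/(1 + B) (Q(X, B) = 2/(1*B + 1) = 2/(B + 1) = 2/(1 + B))
w(p) = 32 (w(p) = 8*4 = 32)
c(T) = T*(-3 + 2/(1 + T)) (c(T) = (-3 + 2/(1 + T))*(0 + T) = (-3 + 2/(1 + T))*T = T*(-3 + 2/(1 + T)))
y(l, Z) = 39 - Z*(1 + 3*Z)/(1 + Z) (y(l, Z) = (32 + 7) - Z*(1 + 3*Z)/(1 + Z) = 39 - Z*(1 + 3*Z)/(1 + Z))
y(-62, -38) - 2538 = (39 - 3*(-38)² + 38*(-38))/(1 - 38) - 2538 = (39 - 3*1444 - 1444)/(-37) - 2538 = -(39 - 4332 - 1444)/37 - 2538 = -1/37*(-5737) - 2538 = 5737/37 - 2538 = -88169/37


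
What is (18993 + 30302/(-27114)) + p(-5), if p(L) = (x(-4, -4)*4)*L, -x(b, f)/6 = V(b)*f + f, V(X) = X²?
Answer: 146847830/13557 ≈ 10832.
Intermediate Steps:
x(b, f) = -6*f - 6*f*b² (x(b, f) = -6*(b²*f + f) = -6*(f*b² + f) = -6*(f + f*b²) = -6*f - 6*f*b²)
p(L) = 1632*L (p(L) = (-6*(-4)*(1 + (-4)²)*4)*L = (-6*(-4)*(1 + 16)*4)*L = (-6*(-4)*17*4)*L = (408*4)*L = 1632*L)
(18993 + 30302/(-27114)) + p(-5) = (18993 + 30302/(-27114)) + 1632*(-5) = (18993 + 30302*(-1/27114)) - 8160 = (18993 - 15151/13557) - 8160 = 257472950/13557 - 8160 = 146847830/13557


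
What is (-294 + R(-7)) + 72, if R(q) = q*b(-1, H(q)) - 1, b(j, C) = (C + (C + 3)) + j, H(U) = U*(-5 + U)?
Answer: -1413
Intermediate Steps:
b(j, C) = 3 + j + 2*C (b(j, C) = (C + (3 + C)) + j = (3 + 2*C) + j = 3 + j + 2*C)
R(q) = -1 + q*(2 + 2*q*(-5 + q)) (R(q) = q*(3 - 1 + 2*(q*(-5 + q))) - 1 = q*(3 - 1 + 2*q*(-5 + q)) - 1 = q*(2 + 2*q*(-5 + q)) - 1 = -1 + q*(2 + 2*q*(-5 + q)))
(-294 + R(-7)) + 72 = (-294 + (-1 + 2*(-7)*(1 - 7*(-5 - 7)))) + 72 = (-294 + (-1 + 2*(-7)*(1 - 7*(-12)))) + 72 = (-294 + (-1 + 2*(-7)*(1 + 84))) + 72 = (-294 + (-1 + 2*(-7)*85)) + 72 = (-294 + (-1 - 1190)) + 72 = (-294 - 1191) + 72 = -1485 + 72 = -1413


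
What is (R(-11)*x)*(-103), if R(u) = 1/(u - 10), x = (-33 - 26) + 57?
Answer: -206/21 ≈ -9.8095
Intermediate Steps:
x = -2 (x = -59 + 57 = -2)
R(u) = 1/(-10 + u)
(R(-11)*x)*(-103) = (-2/(-10 - 11))*(-103) = (-2/(-21))*(-103) = -1/21*(-2)*(-103) = (2/21)*(-103) = -206/21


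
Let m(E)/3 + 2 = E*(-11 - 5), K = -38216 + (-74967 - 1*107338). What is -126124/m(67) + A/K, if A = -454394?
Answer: 4879508012/118419777 ≈ 41.205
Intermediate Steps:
K = -220521 (K = -38216 + (-74967 - 107338) = -38216 - 182305 = -220521)
m(E) = -6 - 48*E (m(E) = -6 + 3*(E*(-11 - 5)) = -6 + 3*(E*(-16)) = -6 + 3*(-16*E) = -6 - 48*E)
-126124/m(67) + A/K = -126124/(-6 - 48*67) - 454394/(-220521) = -126124/(-6 - 3216) - 454394*(-1/220521) = -126124/(-3222) + 454394/220521 = -126124*(-1/3222) + 454394/220521 = 63062/1611 + 454394/220521 = 4879508012/118419777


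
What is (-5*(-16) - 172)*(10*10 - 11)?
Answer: -8188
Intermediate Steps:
(-5*(-16) - 172)*(10*10 - 11) = (80 - 172)*(100 - 11) = -92*89 = -8188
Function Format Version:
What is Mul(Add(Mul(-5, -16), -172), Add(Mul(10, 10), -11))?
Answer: -8188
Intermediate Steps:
Mul(Add(Mul(-5, -16), -172), Add(Mul(10, 10), -11)) = Mul(Add(80, -172), Add(100, -11)) = Mul(-92, 89) = -8188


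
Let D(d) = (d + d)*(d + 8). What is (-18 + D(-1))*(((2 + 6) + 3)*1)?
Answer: -352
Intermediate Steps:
D(d) = 2*d*(8 + d) (D(d) = (2*d)*(8 + d) = 2*d*(8 + d))
(-18 + D(-1))*(((2 + 6) + 3)*1) = (-18 + 2*(-1)*(8 - 1))*(((2 + 6) + 3)*1) = (-18 + 2*(-1)*7)*((8 + 3)*1) = (-18 - 14)*(11*1) = -32*11 = -352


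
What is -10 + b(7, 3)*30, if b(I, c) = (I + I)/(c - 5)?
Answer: -220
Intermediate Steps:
b(I, c) = 2*I/(-5 + c) (b(I, c) = (2*I)/(-5 + c) = 2*I/(-5 + c))
-10 + b(7, 3)*30 = -10 + (2*7/(-5 + 3))*30 = -10 + (2*7/(-2))*30 = -10 + (2*7*(-½))*30 = -10 - 7*30 = -10 - 210 = -220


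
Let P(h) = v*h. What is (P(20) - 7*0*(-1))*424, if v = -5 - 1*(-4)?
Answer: -8480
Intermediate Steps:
v = -1 (v = -5 + 4 = -1)
P(h) = -h
(P(20) - 7*0*(-1))*424 = (-1*20 - 7*0*(-1))*424 = (-20 + 0*(-1))*424 = (-20 + 0)*424 = -20*424 = -8480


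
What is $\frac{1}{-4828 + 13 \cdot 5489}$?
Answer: $\frac{1}{66529} \approx 1.5031 \cdot 10^{-5}$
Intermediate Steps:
$\frac{1}{-4828 + 13 \cdot 5489} = \frac{1}{-4828 + 71357} = \frac{1}{66529}$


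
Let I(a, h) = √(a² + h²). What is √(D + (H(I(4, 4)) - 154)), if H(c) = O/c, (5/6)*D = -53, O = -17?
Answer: √(-87040 - 850*√2)/20 ≈ 14.853*I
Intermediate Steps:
D = -318/5 (D = (6/5)*(-53) = -318/5 ≈ -63.600)
H(c) = -17/c
√(D + (H(I(4, 4)) - 154)) = √(-318/5 + (-17/√(4² + 4²) - 154)) = √(-318/5 + (-17/√(16 + 16) - 154)) = √(-318/5 + (-17*√2/8 - 154)) = √(-318/5 + (-154 - 17*√2/8)) = √(-1088/5 - 17*√2/8)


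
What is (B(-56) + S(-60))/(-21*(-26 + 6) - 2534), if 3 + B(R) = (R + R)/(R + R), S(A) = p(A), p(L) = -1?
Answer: 3/2114 ≈ 0.0014191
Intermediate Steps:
S(A) = -1
B(R) = -2 (B(R) = -3 + (R + R)/(R + R) = -3 + (2*R)/((2*R)) = -3 + (2*R)*(1/(2*R)) = -3 + 1 = -2)
(B(-56) + S(-60))/(-21*(-26 + 6) - 2534) = (-2 - 1)/(-21*(-26 + 6) - 2534) = -3/(-21*(-20) - 2534) = -3/(420 - 2534) = -3/(-2114) = -3*(-1/2114) = 3/2114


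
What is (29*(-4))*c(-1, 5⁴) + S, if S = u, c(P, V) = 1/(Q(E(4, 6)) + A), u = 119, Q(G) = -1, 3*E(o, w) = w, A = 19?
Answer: 1013/9 ≈ 112.56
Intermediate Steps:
E(o, w) = w/3
c(P, V) = 1/18 (c(P, V) = 1/(-1 + 19) = 1/18)
S = 119
(29*(-4))*c(-1, 5⁴) + S = (29*(-4))*(1/18) + 119 = -116*1/18 + 119 = -58/9 + 119 = 1013/9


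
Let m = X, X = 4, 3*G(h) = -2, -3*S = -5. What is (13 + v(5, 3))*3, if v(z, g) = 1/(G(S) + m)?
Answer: 399/10 ≈ 39.900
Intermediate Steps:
S = 5/3 (S = -⅓*(-5) = 5/3 ≈ 1.6667)
G(h) = -⅔ (G(h) = (⅓)*(-2) = -⅔)
m = 4
v(z, g) = 3/10 (v(z, g) = 1/(-⅔ + 4) = 1/(10/3) = 3/10)
(13 + v(5, 3))*3 = (13 + 3/10)*3 = (133/10)*3 = 399/10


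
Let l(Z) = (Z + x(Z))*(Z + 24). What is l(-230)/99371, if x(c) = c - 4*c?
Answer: -94760/99371 ≈ -0.95360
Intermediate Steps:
x(c) = -3*c
l(Z) = -2*Z*(24 + Z) (l(Z) = (Z - 3*Z)*(Z + 24) = (-2*Z)*(24 + Z) = -2*Z*(24 + Z))
l(-230)/99371 = (2*(-230)*(-24 - 1*(-230)))/99371 = (2*(-230)*(-24 + 230))*(1/99371) = (2*(-230)*206)*(1/99371) = -94760*1/99371 = -94760/99371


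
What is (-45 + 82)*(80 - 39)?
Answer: 1517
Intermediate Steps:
(-45 + 82)*(80 - 39) = 37*41 = 1517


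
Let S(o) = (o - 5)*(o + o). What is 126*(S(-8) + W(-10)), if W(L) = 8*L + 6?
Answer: 16884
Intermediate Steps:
S(o) = 2*o*(-5 + o) (S(o) = (-5 + o)*(2*o) = 2*o*(-5 + o))
W(L) = 6 + 8*L
126*(S(-8) + W(-10)) = 126*(2*(-8)*(-5 - 8) + (6 + 8*(-10))) = 126*(2*(-8)*(-13) + (6 - 80)) = 126*(208 - 74) = 126*134 = 16884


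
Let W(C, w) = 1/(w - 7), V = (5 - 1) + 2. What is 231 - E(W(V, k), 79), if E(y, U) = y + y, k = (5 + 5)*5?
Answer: 9931/43 ≈ 230.95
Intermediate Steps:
k = 50 (k = 10*5 = 50)
V = 6 (V = 4 + 2 = 6)
W(C, w) = 1/(-7 + w)
E(y, U) = 2*y
231 - E(W(V, k), 79) = 231 - 2/(-7 + 50) = 231 - 2/43 = 9931/43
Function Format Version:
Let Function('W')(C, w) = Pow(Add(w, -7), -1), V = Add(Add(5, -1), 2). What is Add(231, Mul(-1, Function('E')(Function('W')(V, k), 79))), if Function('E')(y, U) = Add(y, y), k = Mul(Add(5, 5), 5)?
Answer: Rational(9931, 43) ≈ 230.95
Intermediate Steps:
k = 50 (k = Mul(10, 5) = 50)
V = 6 (V = Add(4, 2) = 6)
Function('W')(C, w) = Pow(Add(-7, w), -1)
Function('E')(y, U) = Mul(2, y)
Add(231, Mul(-1, Function('E')(Function('W')(V, k), 79))) = Add(231, Mul(-1, Mul(2, Pow(Add(-7, 50), -1)))) = Add(231, Mul(-1, Mul(2, Pow(43, -1)))) = Add(231, Mul(-1, Mul(2, Rational(1, 43)))) = Add(231, Mul(-1, Rational(2, 43))) = Add(231, Rational(-2, 43)) = Rational(9931, 43)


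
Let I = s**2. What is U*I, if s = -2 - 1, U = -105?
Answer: -945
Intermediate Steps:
s = -3
I = 9 (I = (-3)**2 = 9)
U*I = -105*9 = -945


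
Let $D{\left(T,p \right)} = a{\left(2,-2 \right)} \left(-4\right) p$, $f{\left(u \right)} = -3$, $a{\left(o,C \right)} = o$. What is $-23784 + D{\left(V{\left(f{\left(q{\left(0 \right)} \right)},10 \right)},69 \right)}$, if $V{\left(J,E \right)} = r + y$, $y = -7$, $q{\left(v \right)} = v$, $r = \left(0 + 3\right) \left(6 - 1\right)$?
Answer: $-24336$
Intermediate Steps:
$r = 15$ ($r = 3 \cdot 5 = 15$)
$V{\left(J,E \right)} = 8$ ($V{\left(J,E \right)} = 15 - 7 = 8$)
$D{\left(T,p \right)} = - 8 p$ ($D{\left(T,p \right)} = 2 \left(-4\right) p = - 8 p$)
$-23784 + D{\left(V{\left(f{\left(q{\left(0 \right)} \right)},10 \right)},69 \right)} = -23784 - 552 = -24336$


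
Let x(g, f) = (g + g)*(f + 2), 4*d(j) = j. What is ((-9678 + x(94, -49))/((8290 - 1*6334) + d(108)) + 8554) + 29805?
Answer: 76047383/1983 ≈ 38350.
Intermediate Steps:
d(j) = j/4
x(g, f) = 2*g*(2 + f) (x(g, f) = (2*g)*(2 + f) = 2*g*(2 + f))
((-9678 + x(94, -49))/((8290 - 1*6334) + d(108)) + 8554) + 29805 = ((-9678 + 2*94*(2 - 49))/((8290 - 1*6334) + (¼)*108) + 8554) + 29805 = ((-9678 + 2*94*(-47))/((8290 - 6334) + 27) + 8554) + 29805 = ((-9678 - 8836)/(1956 + 27) + 8554) + 29805 = (-18514/1983 + 8554) + 29805 = 16944068/1983 + 29805 = 76047383/1983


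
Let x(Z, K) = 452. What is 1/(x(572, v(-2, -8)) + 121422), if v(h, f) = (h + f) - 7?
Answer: 1/121874 ≈ 8.2052e-6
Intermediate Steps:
v(h, f) = -7 + f + h (v(h, f) = (f + h) - 7 = -7 + f + h)
1/(x(572, v(-2, -8)) + 121422) = 1/(452 + 121422) = 1/121874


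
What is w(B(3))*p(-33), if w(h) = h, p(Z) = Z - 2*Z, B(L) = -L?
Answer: -99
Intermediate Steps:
p(Z) = -Z
w(B(3))*p(-33) = (-1*3)*(-1*(-33)) = -3*33 = -99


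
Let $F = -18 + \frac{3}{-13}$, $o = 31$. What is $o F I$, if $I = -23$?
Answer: $\frac{168981}{13} \approx 12999.0$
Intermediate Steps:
$F = - \frac{237}{13}$ ($F = -18 + 3 \left(- \frac{1}{13}\right) = -18 - \frac{3}{13} = - \frac{237}{13} \approx -18.231$)
$o F I = 31 \left(- \frac{237}{13}\right) \left(-23\right) = \left(- \frac{7347}{13}\right) \left(-23\right) = \frac{168981}{13}$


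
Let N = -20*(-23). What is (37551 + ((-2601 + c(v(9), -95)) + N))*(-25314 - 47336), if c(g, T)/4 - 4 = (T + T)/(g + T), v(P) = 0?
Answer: -2574280100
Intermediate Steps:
N = 460
c(g, T) = 16 + 8*T/(T + g) (c(g, T) = 16 + 4*((T + T)/(g + T)) = 16 + 4*((2*T)/(T + g)) = 16 + 4*(2*T/(T + g)) = 16 + 8*T/(T + g))
(37551 + ((-2601 + c(v(9), -95)) + N))*(-25314 - 47336) = (37551 + ((-2601 + 8*(2*0 + 3*(-95))/(-95 + 0)) + 460))*(-25314 - 47336) = (37551 + ((-2601 + 8*(0 - 285)/(-95)) + 460))*(-72650) = (37551 + ((-2601 + 8*(-1/95)*(-285)) + 460))*(-72650) = (37551 + ((-2601 + 24) + 460))*(-72650) = (37551 + (-2577 + 460))*(-72650) = (37551 - 2117)*(-72650) = 35434*(-72650) = -2574280100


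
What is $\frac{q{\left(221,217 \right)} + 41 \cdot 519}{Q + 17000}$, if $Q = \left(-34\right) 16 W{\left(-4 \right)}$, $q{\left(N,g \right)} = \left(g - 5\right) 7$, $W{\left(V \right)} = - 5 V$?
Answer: $\frac{1339}{360} \approx 3.7194$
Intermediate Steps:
$q{\left(N,g \right)} = -35 + 7 g$ ($q{\left(N,g \right)} = \left(-5 + g\right) 7 = -35 + 7 g$)
$Q = -10880$ ($Q = \left(-34\right) 16 \left(\left(-5\right) \left(-4\right)\right) = \left(-544\right) 20 = -10880$)
$\frac{q{\left(221,217 \right)} + 41 \cdot 519}{Q + 17000} = \frac{\left(-35 + 7 \cdot 217\right) + 41 \cdot 519}{-10880 + 17000} = \frac{\left(-35 + 1519\right) + 21279}{6120} = \left(1484 + 21279\right) \frac{1}{6120} = 22763 \cdot \frac{1}{6120} = \frac{1339}{360}$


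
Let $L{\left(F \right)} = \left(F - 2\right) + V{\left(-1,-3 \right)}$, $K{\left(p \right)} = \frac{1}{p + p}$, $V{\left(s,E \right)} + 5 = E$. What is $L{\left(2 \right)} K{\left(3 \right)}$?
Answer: $- \frac{4}{3} \approx -1.3333$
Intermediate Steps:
$V{\left(s,E \right)} = -5 + E$
$K{\left(p \right)} = \frac{1}{2 p}$
$L{\left(F \right)} = -10 + F$ ($L{\left(F \right)} = \left(F - 2\right) - 8 = \left(-2 + F\right) - 8 = -10 + F$)
$L{\left(2 \right)} K{\left(3 \right)} = \left(-10 + 2\right) \frac{1}{2 \cdot 3} = - 8 \cdot \frac{1}{2} \cdot \frac{1}{3} = \left(-8\right) \frac{1}{6} = - \frac{4}{3}$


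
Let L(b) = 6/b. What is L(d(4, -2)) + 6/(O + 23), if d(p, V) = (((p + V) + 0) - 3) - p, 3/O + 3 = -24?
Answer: -483/515 ≈ -0.93786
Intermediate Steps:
O = -⅑ (O = 3/(-3 - 24) = 3/(-27) = 3*(-1/27) = -⅑ ≈ -0.11111)
d(p, V) = -3 + V (d(p, V) = (((V + p) + 0) - 3) - p = ((V + p) - 3) - p = (-3 + V + p) - p = -3 + V)
L(d(4, -2)) + 6/(O + 23) = 6/(-3 - 2) + 6/(-⅑ + 23) = 6/(-5) + 6/(206/9) = 6*(-⅕) + (9/206)*6 = -6/5 + 27/103 = -483/515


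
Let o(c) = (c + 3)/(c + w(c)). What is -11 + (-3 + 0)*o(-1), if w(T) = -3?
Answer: -19/2 ≈ -9.5000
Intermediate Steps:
o(c) = (3 + c)/(-3 + c) (o(c) = (c + 3)/(c - 3) = (3 + c)/(-3 + c))
-11 + (-3 + 0)*o(-1) = -11 + (-3 + 0)*((3 - 1)/(-3 - 1)) = -11 - 3*2/(-4) = -11 - (-3)*2/4 = -11 - 3*(-1/2) = -11 + 3/2 = -19/2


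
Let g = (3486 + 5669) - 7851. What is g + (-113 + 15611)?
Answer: 16802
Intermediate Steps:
g = 1304 (g = 9155 - 7851 = 1304)
g + (-113 + 15611) = 1304 + (-113 + 15611) = 1304 + 15498 = 16802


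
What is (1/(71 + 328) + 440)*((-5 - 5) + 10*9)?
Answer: 14044880/399 ≈ 35200.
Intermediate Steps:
(1/(71 + 328) + 440)*((-5 - 5) + 10*9) = (1/399 + 440)*(-10 + 90) = (1/399 + 440)*80 = (175561/399)*80 = 14044880/399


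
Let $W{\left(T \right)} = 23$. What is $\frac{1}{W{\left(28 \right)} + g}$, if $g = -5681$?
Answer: $- \frac{1}{5658} \approx -0.00017674$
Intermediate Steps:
$\frac{1}{W{\left(28 \right)} + g} = \frac{1}{23 - 5681} = \frac{1}{-5658} = - \frac{1}{5658}$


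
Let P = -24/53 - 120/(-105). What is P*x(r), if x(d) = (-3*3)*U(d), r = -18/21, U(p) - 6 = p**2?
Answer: -760320/18179 ≈ -41.824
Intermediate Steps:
U(p) = 6 + p**2
r = -6/7 (r = -18*1/21 = -6/7 ≈ -0.85714)
x(d) = -54 - 9*d**2 (x(d) = (-3*3)*(6 + d**2) = -9*(6 + d**2) = -54 - 9*d**2)
P = 256/371 (P = -24*1/53 - 120*(-1/105) = -24/53 + 8/7 = 256/371 ≈ 0.69003)
P*x(r) = 256*(-54 - 9*(-6/7)**2)/371 = 256*(-54 - 9*36/49)/371 = 256*(-54 - 324/49)/371 = (256/371)*(-2970/49) = -760320/18179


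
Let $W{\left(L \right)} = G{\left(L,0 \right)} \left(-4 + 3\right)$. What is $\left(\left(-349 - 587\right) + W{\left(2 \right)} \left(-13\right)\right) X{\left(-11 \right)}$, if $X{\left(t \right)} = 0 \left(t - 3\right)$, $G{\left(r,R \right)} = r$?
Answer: $0$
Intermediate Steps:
$X{\left(t \right)} = 0$ ($X{\left(t \right)} = 0 \left(-3 + t\right) = 0$)
$W{\left(L \right)} = - L$ ($W{\left(L \right)} = L \left(-4 + 3\right) = L \left(-1\right) = - L$)
$\left(\left(-349 - 587\right) + W{\left(2 \right)} \left(-13\right)\right) X{\left(-11 \right)} = \left(\left(-349 - 587\right) + \left(-1\right) 2 \left(-13\right)\right) 0 = \left(\left(-349 - 587\right) - -26\right) 0 = \left(-936 + 26\right) 0 = \left(-910\right) 0 = 0$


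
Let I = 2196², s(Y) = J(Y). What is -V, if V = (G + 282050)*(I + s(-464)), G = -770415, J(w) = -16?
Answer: 2355091376000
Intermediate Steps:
s(Y) = -16
I = 4822416
V = -2355091376000 (V = (-770415 + 282050)*(4822416 - 16) = -488365*4822400 = -2355091376000)
-V = -1*(-2355091376000) = 2355091376000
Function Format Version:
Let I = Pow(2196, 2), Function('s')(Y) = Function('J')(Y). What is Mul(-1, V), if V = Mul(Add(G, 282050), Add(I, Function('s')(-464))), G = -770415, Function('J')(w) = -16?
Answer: 2355091376000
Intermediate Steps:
Function('s')(Y) = -16
I = 4822416
V = -2355091376000 (V = Mul(Add(-770415, 282050), Add(4822416, -16)) = Mul(-488365, 4822400) = -2355091376000)
Mul(-1, V) = Mul(-1, -2355091376000) = 2355091376000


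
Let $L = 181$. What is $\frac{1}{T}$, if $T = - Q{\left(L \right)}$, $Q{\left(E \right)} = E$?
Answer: $- \frac{1}{181} \approx -0.0055249$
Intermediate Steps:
$T = -181$ ($T = \left(-1\right) 181 = -181$)
$\frac{1}{T} = \frac{1}{-181} = - \frac{1}{181}$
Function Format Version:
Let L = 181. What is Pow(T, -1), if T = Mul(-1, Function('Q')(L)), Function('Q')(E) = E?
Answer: Rational(-1, 181) ≈ -0.0055249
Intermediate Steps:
T = -181 (T = Mul(-1, 181) = -181)
Pow(T, -1) = Pow(-181, -1) = Rational(-1, 181)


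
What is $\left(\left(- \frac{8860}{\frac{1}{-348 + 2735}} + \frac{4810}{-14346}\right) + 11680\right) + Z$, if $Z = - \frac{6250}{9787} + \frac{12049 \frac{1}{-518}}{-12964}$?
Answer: $- \frac{9964727921594578365601}{471432155122152} \approx -2.1137 \cdot 10^{7}$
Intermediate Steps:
$Z = - \frac{41853026437}{65723150024}$ ($Z = \left(-6250\right) \frac{1}{9787} + 12049 \left(- \frac{1}{518}\right) \left(- \frac{1}{12964}\right) = - \frac{6250}{9787} - - \frac{12049}{6715352} = - \frac{6250}{9787} + \frac{12049}{6715352} = - \frac{41853026437}{65723150024} \approx -0.63681$)
$\left(\left(- \frac{8860}{\frac{1}{-348 + 2735}} + \frac{4810}{-14346}\right) + 11680\right) + Z = \left(\left(- \frac{8860}{\frac{1}{-348 + 2735}} + \frac{4810}{-14346}\right) + 11680\right) - \frac{41853026437}{65723150024} = \left(\left(- \frac{8860}{\frac{1}{2387}} + 4810 \left(- \frac{1}{14346}\right)\right) + 11680\right) - \frac{41853026437}{65723150024} = \left(\left(- 8860 \frac{1}{\frac{1}{2387}} - \frac{2405}{7173}\right) + 11680\right) - \frac{41853026437}{65723150024} = \left(\left(\left(-8860\right) 2387 - \frac{2405}{7173}\right) + 11680\right) - \frac{41853026437}{65723150024} = \left(\left(-21148820 - \frac{2405}{7173}\right) + 11680\right) - \frac{41853026437}{65723150024} = \left(- \frac{151700488265}{7173} + 11680\right) - \frac{41853026437}{65723150024} = - \frac{151616707625}{7173} - \frac{41853026437}{65723150024} = - \frac{9964727921594578365601}{471432155122152}$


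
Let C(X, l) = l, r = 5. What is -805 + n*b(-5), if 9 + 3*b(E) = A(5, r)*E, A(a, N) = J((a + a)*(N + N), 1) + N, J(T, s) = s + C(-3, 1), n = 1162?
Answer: -53543/3 ≈ -17848.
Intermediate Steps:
J(T, s) = 1 + s (J(T, s) = s + 1 = 1 + s)
A(a, N) = 2 + N (A(a, N) = (1 + 1) + N = 2 + N)
b(E) = -3 + 7*E/3 (b(E) = -3 + ((2 + 5)*E)/3 = -3 + (7*E)/3 = -3 + 7*E/3)
-805 + n*b(-5) = -805 + 1162*(-3 + (7/3)*(-5)) = -805 + 1162*(-3 - 35/3) = -805 + 1162*(-44/3) = -805 - 51128/3 = -53543/3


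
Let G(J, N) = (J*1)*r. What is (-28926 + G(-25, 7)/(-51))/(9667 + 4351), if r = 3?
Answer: -491717/238306 ≈ -2.0634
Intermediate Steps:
G(J, N) = 3*J (G(J, N) = (J*1)*3 = J*3 = 3*J)
(-28926 + G(-25, 7)/(-51))/(9667 + 4351) = (-28926 + (3*(-25))/(-51))/(9667 + 4351) = (-28926 - 1/51*(-75))/14018 = (-28926 + 25/17)*(1/14018) = -491717/17*1/14018 = -491717/238306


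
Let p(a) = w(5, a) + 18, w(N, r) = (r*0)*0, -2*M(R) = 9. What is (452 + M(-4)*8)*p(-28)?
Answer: 7488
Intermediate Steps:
M(R) = -9/2 (M(R) = -1/2*9 = -9/2)
w(N, r) = 0 (w(N, r) = 0*0 = 0)
p(a) = 18 (p(a) = 0 + 18 = 18)
(452 + M(-4)*8)*p(-28) = (452 - 9/2*8)*18 = (452 - 36)*18 = 416*18 = 7488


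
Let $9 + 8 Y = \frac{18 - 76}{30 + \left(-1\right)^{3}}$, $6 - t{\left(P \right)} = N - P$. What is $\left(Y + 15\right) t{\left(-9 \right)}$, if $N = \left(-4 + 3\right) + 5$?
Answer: $- \frac{763}{8} \approx -95.375$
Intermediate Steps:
$N = 4$ ($N = -1 + 5 = 4$)
$t{\left(P \right)} = 2 + P$ ($t{\left(P \right)} = 6 - \left(4 - P\right) = 6 + \left(-4 + P\right) = 2 + P$)
$Y = - \frac{11}{8}$ ($Y = - \frac{9}{8} + \frac{\left(18 - 76\right) \frac{1}{30 + \left(-1\right)^{3}}}{8} = - \frac{9}{8} + \frac{\left(-58\right) \frac{1}{30 - 1}}{8} = - \frac{9}{8} + \frac{\left(-58\right) \frac{1}{29}}{8} = - \frac{9}{8} + \frac{1}{8} \left(-2\right) = - \frac{9}{8} - \frac{1}{4} = - \frac{11}{8} \approx -1.375$)
$\left(Y + 15\right) t{\left(-9 \right)} = \left(- \frac{11}{8} + 15\right) \left(2 - 9\right) = \frac{109}{8} \left(-7\right) = - \frac{763}{8}$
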